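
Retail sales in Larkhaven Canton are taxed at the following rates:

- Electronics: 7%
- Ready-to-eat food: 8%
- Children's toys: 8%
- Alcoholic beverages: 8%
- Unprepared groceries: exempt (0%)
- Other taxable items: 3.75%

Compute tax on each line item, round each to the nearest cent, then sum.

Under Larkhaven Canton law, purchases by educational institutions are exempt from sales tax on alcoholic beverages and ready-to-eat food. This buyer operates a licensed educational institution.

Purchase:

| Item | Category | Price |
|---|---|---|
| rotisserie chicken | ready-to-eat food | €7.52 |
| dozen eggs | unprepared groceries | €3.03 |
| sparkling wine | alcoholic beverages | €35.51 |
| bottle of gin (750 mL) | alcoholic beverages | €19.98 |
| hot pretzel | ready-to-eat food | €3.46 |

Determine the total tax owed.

Rotisserie chicken €7.52: ready-to-eat food, buyer-exempt → 0% → €0.00
Dozen eggs €3.03: unprepared groceries → 0% → €0.00
Sparkling wine €35.51: alcoholic beverages, buyer-exempt → 0% → €0.00
Bottle of gin (750 mL) €19.98: alcoholic beverages, buyer-exempt → 0% → €0.00
Hot pretzel €3.46: ready-to-eat food, buyer-exempt → 0% → €0.00
Total tax = €0.00

€0.00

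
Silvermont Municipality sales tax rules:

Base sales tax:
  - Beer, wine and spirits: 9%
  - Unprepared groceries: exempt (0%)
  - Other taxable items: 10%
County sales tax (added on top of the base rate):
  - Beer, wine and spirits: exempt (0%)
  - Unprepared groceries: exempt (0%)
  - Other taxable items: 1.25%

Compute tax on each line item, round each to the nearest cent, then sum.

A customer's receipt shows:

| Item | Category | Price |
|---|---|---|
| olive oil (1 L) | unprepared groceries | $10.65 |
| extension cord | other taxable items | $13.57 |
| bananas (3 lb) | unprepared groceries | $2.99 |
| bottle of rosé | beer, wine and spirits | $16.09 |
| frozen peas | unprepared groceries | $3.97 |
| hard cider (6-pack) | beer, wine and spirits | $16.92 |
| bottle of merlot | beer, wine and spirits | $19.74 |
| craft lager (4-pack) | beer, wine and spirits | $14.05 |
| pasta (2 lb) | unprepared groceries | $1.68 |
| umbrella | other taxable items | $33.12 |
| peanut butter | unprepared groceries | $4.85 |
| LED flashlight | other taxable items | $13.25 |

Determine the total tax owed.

Olive oil (1 L) $10.65: unprepared groceries → 0% + 0% county = 0% → $0.00
Extension cord $13.57: other taxable items → 10% + 1.25% county = 11.25% → $1.53
Bananas (3 lb) $2.99: unprepared groceries → 0% + 0% county = 0% → $0.00
Bottle of rosé $16.09: beer, wine and spirits → 9% + 0% county = 9% → $1.45
Frozen peas $3.97: unprepared groceries → 0% + 0% county = 0% → $0.00
Hard cider (6-pack) $16.92: beer, wine and spirits → 9% + 0% county = 9% → $1.52
Bottle of merlot $19.74: beer, wine and spirits → 9% + 0% county = 9% → $1.78
Craft lager (4-pack) $14.05: beer, wine and spirits → 9% + 0% county = 9% → $1.26
Pasta (2 lb) $1.68: unprepared groceries → 0% + 0% county = 0% → $0.00
Umbrella $33.12: other taxable items → 10% + 1.25% county = 11.25% → $3.73
Peanut butter $4.85: unprepared groceries → 0% + 0% county = 0% → $0.00
LED flashlight $13.25: other taxable items → 10% + 1.25% county = 11.25% → $1.49
Total tax = $1.53 + $1.45 + $1.52 + $1.78 + $1.26 + $3.73 + $1.49 = $12.76

$12.76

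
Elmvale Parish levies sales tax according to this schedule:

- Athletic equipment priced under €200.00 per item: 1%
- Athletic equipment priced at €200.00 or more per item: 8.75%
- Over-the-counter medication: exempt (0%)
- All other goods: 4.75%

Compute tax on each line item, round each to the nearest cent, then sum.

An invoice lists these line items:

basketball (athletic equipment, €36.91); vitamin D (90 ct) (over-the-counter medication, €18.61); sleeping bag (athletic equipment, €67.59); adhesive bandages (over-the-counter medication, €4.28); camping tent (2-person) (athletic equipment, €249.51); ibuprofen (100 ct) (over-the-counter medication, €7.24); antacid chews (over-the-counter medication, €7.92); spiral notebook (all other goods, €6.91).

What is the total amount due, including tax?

Basketball €36.91: athletic equipment, under €200.00 → 1% → €0.37
Vitamin D (90 ct) €18.61: over-the-counter medication → 0% → €0.00
Sleeping bag €67.59: athletic equipment, under €200.00 → 1% → €0.68
Adhesive bandages €4.28: over-the-counter medication → 0% → €0.00
Camping tent (2-person) €249.51: athletic equipment, €200.00 or more → 8.75% → €21.83
Ibuprofen (100 ct) €7.24: over-the-counter medication → 0% → €0.00
Antacid chews €7.92: over-the-counter medication → 0% → €0.00
Spiral notebook €6.91: all other goods → 4.75% → €0.33
Subtotal = €398.97; tax = €23.21; total due = €422.18

€422.18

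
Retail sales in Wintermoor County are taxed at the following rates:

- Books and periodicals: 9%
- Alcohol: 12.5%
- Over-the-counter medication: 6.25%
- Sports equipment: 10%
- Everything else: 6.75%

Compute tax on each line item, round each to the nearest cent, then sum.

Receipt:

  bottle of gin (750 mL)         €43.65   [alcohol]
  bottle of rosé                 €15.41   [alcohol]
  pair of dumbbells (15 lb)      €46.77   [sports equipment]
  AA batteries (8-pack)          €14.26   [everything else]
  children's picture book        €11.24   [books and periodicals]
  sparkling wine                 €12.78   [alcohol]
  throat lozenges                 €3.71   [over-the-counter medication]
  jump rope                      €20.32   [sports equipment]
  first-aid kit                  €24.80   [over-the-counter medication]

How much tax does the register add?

€19.45

Bottle of gin (750 mL) €43.65: alcohol → 12.5% → €5.46
Bottle of rosé €15.41: alcohol → 12.5% → €1.93
Pair of dumbbells (15 lb) €46.77: sports equipment → 10% → €4.68
AA batteries (8-pack) €14.26: everything else → 6.75% → €0.96
Children's picture book €11.24: books and periodicals → 9% → €1.01
Sparkling wine €12.78: alcohol → 12.5% → €1.60
Throat lozenges €3.71: over-the-counter medication → 6.25% → €0.23
Jump rope €20.32: sports equipment → 10% → €2.03
First-aid kit €24.80: over-the-counter medication → 6.25% → €1.55
Total tax = €5.46 + €1.93 + €4.68 + €0.96 + €1.01 + €1.60 + €0.23 + €2.03 + €1.55 = €19.45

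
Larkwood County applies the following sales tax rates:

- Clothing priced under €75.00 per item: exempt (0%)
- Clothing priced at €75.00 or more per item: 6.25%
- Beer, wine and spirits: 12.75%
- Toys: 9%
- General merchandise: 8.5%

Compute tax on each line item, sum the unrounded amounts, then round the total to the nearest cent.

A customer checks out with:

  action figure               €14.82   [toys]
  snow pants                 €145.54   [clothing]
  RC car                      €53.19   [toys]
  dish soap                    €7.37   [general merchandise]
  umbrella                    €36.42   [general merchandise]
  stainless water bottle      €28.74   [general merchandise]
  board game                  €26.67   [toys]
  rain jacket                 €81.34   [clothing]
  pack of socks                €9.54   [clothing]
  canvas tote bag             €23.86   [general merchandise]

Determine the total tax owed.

Action figure €14.82: toys → 9% → €1.3338
Snow pants €145.54: clothing, €75.00 or more → 6.25% → €9.09625
RC car €53.19: toys → 9% → €4.7871
Dish soap €7.37: general merchandise → 8.5% → €0.62645
Umbrella €36.42: general merchandise → 8.5% → €3.0957
Stainless water bottle €28.74: general merchandise → 8.5% → €2.4429
Board game €26.67: toys → 9% → €2.4003
Rain jacket €81.34: clothing, €75.00 or more → 6.25% → €5.08375
Pack of socks €9.54: clothing, under €75.00 → 0% → €0.00
Canvas tote bag €23.86: general merchandise → 8.5% → €2.0281
Unrounded tax sum = €30.89435 → €30.89

€30.89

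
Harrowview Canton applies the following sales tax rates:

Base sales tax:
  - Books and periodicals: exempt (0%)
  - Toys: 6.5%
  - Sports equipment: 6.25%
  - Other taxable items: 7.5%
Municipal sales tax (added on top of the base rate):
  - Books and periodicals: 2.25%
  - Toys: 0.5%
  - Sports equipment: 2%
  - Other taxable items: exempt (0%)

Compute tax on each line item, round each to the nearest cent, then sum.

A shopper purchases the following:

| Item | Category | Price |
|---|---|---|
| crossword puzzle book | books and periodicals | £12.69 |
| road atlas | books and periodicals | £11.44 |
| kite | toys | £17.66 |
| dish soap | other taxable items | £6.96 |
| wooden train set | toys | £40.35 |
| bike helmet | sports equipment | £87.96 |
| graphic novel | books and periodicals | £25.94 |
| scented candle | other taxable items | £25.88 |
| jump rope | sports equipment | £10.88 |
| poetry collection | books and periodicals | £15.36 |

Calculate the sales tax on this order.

£16.16

Crossword puzzle book £12.69: books and periodicals → 0% + 2.25% municipal = 2.25% → £0.29
Road atlas £11.44: books and periodicals → 0% + 2.25% municipal = 2.25% → £0.26
Kite £17.66: toys → 6.5% + 0.5% municipal = 7% → £1.24
Dish soap £6.96: other taxable items → 7.5% + 0% municipal = 7.5% → £0.52
Wooden train set £40.35: toys → 6.5% + 0.5% municipal = 7% → £2.82
Bike helmet £87.96: sports equipment → 6.25% + 2% municipal = 8.25% → £7.26
Graphic novel £25.94: books and periodicals → 0% + 2.25% municipal = 2.25% → £0.58
Scented candle £25.88: other taxable items → 7.5% + 0% municipal = 7.5% → £1.94
Jump rope £10.88: sports equipment → 6.25% + 2% municipal = 8.25% → £0.90
Poetry collection £15.36: books and periodicals → 0% + 2.25% municipal = 2.25% → £0.35
Total tax = £0.29 + £0.26 + £1.24 + £0.52 + £2.82 + £7.26 + £0.58 + £1.94 + £0.90 + £0.35 = £16.16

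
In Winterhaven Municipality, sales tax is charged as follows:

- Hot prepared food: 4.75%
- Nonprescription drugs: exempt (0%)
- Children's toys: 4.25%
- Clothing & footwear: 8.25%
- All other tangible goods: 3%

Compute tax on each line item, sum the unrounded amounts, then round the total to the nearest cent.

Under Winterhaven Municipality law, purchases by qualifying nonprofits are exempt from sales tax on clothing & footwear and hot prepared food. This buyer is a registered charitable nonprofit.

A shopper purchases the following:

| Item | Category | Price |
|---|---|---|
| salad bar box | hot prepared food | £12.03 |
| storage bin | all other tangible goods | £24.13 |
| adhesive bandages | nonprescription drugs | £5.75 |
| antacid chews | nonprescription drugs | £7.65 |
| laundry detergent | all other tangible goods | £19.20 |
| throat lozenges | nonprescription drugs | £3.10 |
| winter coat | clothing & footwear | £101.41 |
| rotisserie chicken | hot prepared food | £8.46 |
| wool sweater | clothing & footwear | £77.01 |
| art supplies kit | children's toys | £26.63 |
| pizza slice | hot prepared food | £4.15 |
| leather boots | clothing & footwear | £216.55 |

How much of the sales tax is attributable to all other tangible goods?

Storage bin £24.13: all other tangible goods → 3% → £0.7239
Laundry detergent £19.20: all other tangible goods → 3% → £0.576
Tax on all other tangible goods: unrounded sum = £1.2999 → £1.30

£1.30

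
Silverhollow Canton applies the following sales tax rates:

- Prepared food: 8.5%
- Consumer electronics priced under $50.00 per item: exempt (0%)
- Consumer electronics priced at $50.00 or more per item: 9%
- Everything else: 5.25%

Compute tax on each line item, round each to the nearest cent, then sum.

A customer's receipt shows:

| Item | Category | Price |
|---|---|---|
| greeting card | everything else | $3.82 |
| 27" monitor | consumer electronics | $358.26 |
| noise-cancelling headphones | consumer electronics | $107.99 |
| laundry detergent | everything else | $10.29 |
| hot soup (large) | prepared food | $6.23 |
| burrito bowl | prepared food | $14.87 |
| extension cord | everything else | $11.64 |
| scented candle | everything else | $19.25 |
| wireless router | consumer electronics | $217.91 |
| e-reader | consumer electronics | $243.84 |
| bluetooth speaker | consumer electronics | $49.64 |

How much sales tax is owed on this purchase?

Greeting card $3.82: everything else → 5.25% → $0.20
27" monitor $358.26: consumer electronics, $50.00 or more → 9% → $32.24
Noise-cancelling headphones $107.99: consumer electronics, $50.00 or more → 9% → $9.72
Laundry detergent $10.29: everything else → 5.25% → $0.54
Hot soup (large) $6.23: prepared food → 8.5% → $0.53
Burrito bowl $14.87: prepared food → 8.5% → $1.26
Extension cord $11.64: everything else → 5.25% → $0.61
Scented candle $19.25: everything else → 5.25% → $1.01
Wireless router $217.91: consumer electronics, $50.00 or more → 9% → $19.61
E-reader $243.84: consumer electronics, $50.00 or more → 9% → $21.95
Bluetooth speaker $49.64: consumer electronics, under $50.00 → 0% → $0.00
Total tax = $0.20 + $32.24 + $9.72 + $0.54 + $0.53 + $1.26 + $0.61 + $1.01 + $19.61 + $21.95 = $87.67

$87.67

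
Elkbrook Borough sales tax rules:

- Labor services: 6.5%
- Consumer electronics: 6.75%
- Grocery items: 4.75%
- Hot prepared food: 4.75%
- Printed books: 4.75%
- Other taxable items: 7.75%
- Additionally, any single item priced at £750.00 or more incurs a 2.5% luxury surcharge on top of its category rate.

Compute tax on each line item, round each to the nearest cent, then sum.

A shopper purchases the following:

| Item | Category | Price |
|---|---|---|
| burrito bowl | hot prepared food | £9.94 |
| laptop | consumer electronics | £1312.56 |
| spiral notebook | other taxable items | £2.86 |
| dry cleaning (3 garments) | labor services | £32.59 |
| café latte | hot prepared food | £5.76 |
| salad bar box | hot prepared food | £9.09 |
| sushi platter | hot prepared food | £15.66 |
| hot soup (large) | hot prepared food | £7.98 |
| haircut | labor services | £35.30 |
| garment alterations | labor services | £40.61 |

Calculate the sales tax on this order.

£130.97

Burrito bowl £9.94: hot prepared food → 4.75% → £0.47
Laptop £1312.56: consumer electronics → 6.75% + 2.5% surcharge = 9.25% → £121.41
Spiral notebook £2.86: other taxable items → 7.75% → £0.22
Dry cleaning (3 garments) £32.59: labor services → 6.5% → £2.12
Café latte £5.76: hot prepared food → 4.75% → £0.27
Salad bar box £9.09: hot prepared food → 4.75% → £0.43
Sushi platter £15.66: hot prepared food → 4.75% → £0.74
Hot soup (large) £7.98: hot prepared food → 4.75% → £0.38
Haircut £35.30: labor services → 6.5% → £2.29
Garment alterations £40.61: labor services → 6.5% → £2.64
Total tax = £0.47 + £121.41 + £0.22 + £2.12 + £0.27 + £0.43 + £0.74 + £0.38 + £2.29 + £2.64 = £130.97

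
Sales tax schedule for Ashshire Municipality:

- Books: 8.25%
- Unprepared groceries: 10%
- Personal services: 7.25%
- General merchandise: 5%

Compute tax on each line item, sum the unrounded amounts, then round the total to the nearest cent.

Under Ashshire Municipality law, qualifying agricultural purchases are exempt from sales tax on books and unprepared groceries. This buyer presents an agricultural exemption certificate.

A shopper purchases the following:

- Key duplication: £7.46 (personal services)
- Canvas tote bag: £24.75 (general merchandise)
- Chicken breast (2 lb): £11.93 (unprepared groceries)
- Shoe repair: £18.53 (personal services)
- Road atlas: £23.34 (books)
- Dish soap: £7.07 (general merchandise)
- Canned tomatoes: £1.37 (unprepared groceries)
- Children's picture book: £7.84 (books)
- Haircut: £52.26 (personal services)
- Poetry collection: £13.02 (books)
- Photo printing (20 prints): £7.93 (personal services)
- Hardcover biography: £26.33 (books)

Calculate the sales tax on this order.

Key duplication £7.46: personal services → 7.25% → £0.54085
Canvas tote bag £24.75: general merchandise → 5% → £1.2375
Chicken breast (2 lb) £11.93: unprepared groceries, buyer-exempt → 0% → £0.00
Shoe repair £18.53: personal services → 7.25% → £1.343425
Road atlas £23.34: books, buyer-exempt → 0% → £0.00
Dish soap £7.07: general merchandise → 5% → £0.3535
Canned tomatoes £1.37: unprepared groceries, buyer-exempt → 0% → £0.00
Children's picture book £7.84: books, buyer-exempt → 0% → £0.00
Haircut £52.26: personal services → 7.25% → £3.78885
Poetry collection £13.02: books, buyer-exempt → 0% → £0.00
Photo printing (20 prints) £7.93: personal services → 7.25% → £0.574925
Hardcover biography £26.33: books, buyer-exempt → 0% → £0.00
Unrounded tax sum = £7.83905 → £7.84

£7.84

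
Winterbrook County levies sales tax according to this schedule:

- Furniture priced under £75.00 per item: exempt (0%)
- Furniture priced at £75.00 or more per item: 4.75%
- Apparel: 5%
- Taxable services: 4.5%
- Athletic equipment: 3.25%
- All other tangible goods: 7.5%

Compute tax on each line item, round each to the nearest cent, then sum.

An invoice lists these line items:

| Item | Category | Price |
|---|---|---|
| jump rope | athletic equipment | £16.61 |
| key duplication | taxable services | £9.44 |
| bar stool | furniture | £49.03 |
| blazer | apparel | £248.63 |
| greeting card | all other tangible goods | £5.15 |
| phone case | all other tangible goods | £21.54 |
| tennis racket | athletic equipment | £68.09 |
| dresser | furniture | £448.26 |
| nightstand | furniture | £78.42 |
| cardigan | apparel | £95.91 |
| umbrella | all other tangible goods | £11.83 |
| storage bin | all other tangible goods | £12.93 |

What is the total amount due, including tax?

£1115.12

Jump rope £16.61: athletic equipment → 3.25% → £0.54
Key duplication £9.44: taxable services → 4.5% → £0.42
Bar stool £49.03: furniture, under £75.00 → 0% → £0.00
Blazer £248.63: apparel → 5% → £12.43
Greeting card £5.15: all other tangible goods → 7.5% → £0.39
Phone case £21.54: all other tangible goods → 7.5% → £1.62
Tennis racket £68.09: athletic equipment → 3.25% → £2.21
Dresser £448.26: furniture, £75.00 or more → 4.75% → £21.29
Nightstand £78.42: furniture, £75.00 or more → 4.75% → £3.72
Cardigan £95.91: apparel → 5% → £4.80
Umbrella £11.83: all other tangible goods → 7.5% → £0.89
Storage bin £12.93: all other tangible goods → 7.5% → £0.97
Subtotal = £1065.84; tax = £49.28; total due = £1115.12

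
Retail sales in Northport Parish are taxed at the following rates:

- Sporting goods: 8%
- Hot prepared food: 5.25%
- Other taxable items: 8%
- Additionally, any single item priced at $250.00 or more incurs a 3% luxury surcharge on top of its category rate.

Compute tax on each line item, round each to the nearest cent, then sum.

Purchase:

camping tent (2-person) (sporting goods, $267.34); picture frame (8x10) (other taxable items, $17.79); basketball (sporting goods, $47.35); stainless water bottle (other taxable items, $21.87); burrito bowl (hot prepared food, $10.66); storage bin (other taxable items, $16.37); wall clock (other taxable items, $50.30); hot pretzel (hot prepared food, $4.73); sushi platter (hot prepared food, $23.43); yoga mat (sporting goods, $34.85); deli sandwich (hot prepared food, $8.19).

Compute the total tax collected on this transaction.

$46.96

Camping tent (2-person) $267.34: sporting goods → 8% + 3% surcharge = 11% → $29.41
Picture frame (8x10) $17.79: other taxable items → 8% → $1.42
Basketball $47.35: sporting goods → 8% → $3.79
Stainless water bottle $21.87: other taxable items → 8% → $1.75
Burrito bowl $10.66: hot prepared food → 5.25% → $0.56
Storage bin $16.37: other taxable items → 8% → $1.31
Wall clock $50.30: other taxable items → 8% → $4.02
Hot pretzel $4.73: hot prepared food → 5.25% → $0.25
Sushi platter $23.43: hot prepared food → 5.25% → $1.23
Yoga mat $34.85: sporting goods → 8% → $2.79
Deli sandwich $8.19: hot prepared food → 5.25% → $0.43
Total tax = $29.41 + $1.42 + $3.79 + $1.75 + $0.56 + $1.31 + $4.02 + $0.25 + $1.23 + $2.79 + $0.43 = $46.96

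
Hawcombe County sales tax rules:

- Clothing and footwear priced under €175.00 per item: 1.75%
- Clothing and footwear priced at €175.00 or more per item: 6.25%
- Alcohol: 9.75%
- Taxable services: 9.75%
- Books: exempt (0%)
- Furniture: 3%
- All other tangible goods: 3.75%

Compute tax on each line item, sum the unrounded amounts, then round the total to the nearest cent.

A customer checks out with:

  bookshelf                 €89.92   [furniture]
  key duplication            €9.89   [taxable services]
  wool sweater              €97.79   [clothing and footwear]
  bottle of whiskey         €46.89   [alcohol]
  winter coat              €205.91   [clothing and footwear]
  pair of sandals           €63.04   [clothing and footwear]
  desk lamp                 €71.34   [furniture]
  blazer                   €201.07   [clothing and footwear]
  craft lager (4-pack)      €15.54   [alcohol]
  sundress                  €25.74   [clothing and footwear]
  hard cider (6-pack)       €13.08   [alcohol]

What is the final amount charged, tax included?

€882.08

Bookshelf €89.92: furniture → 3% → €2.6976
Key duplication €9.89: taxable services → 9.75% → €0.964275
Wool sweater €97.79: clothing and footwear, under €175.00 → 1.75% → €1.711325
Bottle of whiskey €46.89: alcohol → 9.75% → €4.571775
Winter coat €205.91: clothing and footwear, €175.00 or more → 6.25% → €12.869375
Pair of sandals €63.04: clothing and footwear, under €175.00 → 1.75% → €1.1032
Desk lamp €71.34: furniture → 3% → €2.1402
Blazer €201.07: clothing and footwear, €175.00 or more → 6.25% → €12.566875
Craft lager (4-pack) €15.54: alcohol → 9.75% → €1.51515
Sundress €25.74: clothing and footwear, under €175.00 → 1.75% → €0.45045
Hard cider (6-pack) €13.08: alcohol → 9.75% → €1.2753
Subtotal = €840.21; unrounded tax = €41.865525 → €41.87; total due = €882.08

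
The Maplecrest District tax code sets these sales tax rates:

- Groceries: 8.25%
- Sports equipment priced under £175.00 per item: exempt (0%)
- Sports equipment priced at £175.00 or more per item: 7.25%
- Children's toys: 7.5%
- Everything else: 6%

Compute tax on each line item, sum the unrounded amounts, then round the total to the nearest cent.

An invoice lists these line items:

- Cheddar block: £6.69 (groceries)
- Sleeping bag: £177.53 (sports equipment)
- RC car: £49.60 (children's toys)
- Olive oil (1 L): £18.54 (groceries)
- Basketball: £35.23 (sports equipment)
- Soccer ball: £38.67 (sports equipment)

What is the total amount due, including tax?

Cheddar block £6.69: groceries → 8.25% → £0.551925
Sleeping bag £177.53: sports equipment, £175.00 or more → 7.25% → £12.870925
RC car £49.60: children's toys → 7.5% → £3.72
Olive oil (1 L) £18.54: groceries → 8.25% → £1.52955
Basketball £35.23: sports equipment, under £175.00 → 0% → £0.00
Soccer ball £38.67: sports equipment, under £175.00 → 0% → £0.00
Subtotal = £326.26; unrounded tax = £18.6724 → £18.67; total due = £344.93

£344.93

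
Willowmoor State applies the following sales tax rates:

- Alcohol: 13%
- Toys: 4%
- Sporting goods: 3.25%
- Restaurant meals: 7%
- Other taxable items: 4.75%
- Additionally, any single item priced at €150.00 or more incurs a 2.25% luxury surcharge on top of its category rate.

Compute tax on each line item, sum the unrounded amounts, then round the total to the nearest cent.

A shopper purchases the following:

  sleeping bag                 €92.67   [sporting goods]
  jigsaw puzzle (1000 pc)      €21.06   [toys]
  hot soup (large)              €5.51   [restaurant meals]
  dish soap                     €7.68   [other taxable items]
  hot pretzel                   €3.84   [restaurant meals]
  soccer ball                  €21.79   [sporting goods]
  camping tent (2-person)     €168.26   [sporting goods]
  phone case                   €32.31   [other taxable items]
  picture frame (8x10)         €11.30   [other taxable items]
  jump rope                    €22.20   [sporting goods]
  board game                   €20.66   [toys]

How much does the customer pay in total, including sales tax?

€425.74

Sleeping bag €92.67: sporting goods → 3.25% → €3.011775
Jigsaw puzzle (1000 pc) €21.06: toys → 4% → €0.8424
Hot soup (large) €5.51: restaurant meals → 7% → €0.3857
Dish soap €7.68: other taxable items → 4.75% → €0.3648
Hot pretzel €3.84: restaurant meals → 7% → €0.2688
Soccer ball €21.79: sporting goods → 3.25% → €0.708175
Camping tent (2-person) €168.26: sporting goods → 3.25% + 2.25% surcharge = 5.5% → €9.2543
Phone case €32.31: other taxable items → 4.75% → €1.534725
Picture frame (8x10) €11.30: other taxable items → 4.75% → €0.53675
Jump rope €22.20: sporting goods → 3.25% → €0.7215
Board game €20.66: toys → 4% → €0.8264
Subtotal = €407.28; unrounded tax = €18.455325 → €18.46; total due = €425.74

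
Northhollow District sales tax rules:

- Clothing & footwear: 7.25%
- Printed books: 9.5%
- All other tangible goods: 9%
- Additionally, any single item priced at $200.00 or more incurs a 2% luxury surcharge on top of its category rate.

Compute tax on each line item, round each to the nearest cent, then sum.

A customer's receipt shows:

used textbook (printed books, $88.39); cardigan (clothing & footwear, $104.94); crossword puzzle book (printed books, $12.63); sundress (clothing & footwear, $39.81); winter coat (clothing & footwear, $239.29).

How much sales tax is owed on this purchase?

$42.23

Used textbook $88.39: printed books → 9.5% → $8.40
Cardigan $104.94: clothing & footwear → 7.25% → $7.61
Crossword puzzle book $12.63: printed books → 9.5% → $1.20
Sundress $39.81: clothing & footwear → 7.25% → $2.89
Winter coat $239.29: clothing & footwear → 7.25% + 2% surcharge = 9.25% → $22.13
Total tax = $8.40 + $7.61 + $1.20 + $2.89 + $22.13 = $42.23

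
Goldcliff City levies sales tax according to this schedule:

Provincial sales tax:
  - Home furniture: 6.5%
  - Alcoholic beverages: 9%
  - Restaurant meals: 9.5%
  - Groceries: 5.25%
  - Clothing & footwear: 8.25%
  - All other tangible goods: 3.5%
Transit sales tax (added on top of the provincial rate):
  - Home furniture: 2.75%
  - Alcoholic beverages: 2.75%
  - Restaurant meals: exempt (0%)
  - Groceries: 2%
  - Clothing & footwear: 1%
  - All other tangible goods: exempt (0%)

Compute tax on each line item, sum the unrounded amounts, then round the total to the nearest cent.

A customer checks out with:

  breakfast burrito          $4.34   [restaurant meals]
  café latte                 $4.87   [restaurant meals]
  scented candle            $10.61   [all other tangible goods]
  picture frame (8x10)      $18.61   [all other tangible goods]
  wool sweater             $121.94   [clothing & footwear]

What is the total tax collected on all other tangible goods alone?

Scented candle $10.61: all other tangible goods → 3.5% + 0% transit = 3.5% → $0.37135
Picture frame (8x10) $18.61: all other tangible goods → 3.5% + 0% transit = 3.5% → $0.65135
Tax on all other tangible goods: unrounded sum = $1.0227 → $1.02

$1.02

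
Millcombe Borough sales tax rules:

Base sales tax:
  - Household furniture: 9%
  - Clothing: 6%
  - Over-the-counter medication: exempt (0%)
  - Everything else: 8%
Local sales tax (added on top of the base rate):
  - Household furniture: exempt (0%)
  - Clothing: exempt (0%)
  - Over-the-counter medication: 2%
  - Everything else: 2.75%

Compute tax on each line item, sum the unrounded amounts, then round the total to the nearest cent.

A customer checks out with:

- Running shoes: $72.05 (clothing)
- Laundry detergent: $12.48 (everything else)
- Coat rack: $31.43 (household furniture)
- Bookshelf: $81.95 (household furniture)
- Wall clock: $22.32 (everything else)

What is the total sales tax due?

$18.27

Running shoes $72.05: clothing → 6% + 0% local = 6% → $4.323
Laundry detergent $12.48: everything else → 8% + 2.75% local = 10.75% → $1.3416
Coat rack $31.43: household furniture → 9% + 0% local = 9% → $2.8287
Bookshelf $81.95: household furniture → 9% + 0% local = 9% → $7.3755
Wall clock $22.32: everything else → 8% + 2.75% local = 10.75% → $2.3994
Unrounded tax sum = $18.2682 → $18.27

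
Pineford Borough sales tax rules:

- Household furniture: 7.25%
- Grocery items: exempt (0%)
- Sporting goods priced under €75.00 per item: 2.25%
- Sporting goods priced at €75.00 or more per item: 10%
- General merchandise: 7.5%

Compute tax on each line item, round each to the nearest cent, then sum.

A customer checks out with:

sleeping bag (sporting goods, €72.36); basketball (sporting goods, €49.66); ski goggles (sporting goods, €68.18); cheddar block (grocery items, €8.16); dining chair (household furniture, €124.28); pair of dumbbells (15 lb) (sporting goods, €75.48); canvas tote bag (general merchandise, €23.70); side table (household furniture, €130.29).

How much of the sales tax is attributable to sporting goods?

€11.83

Sleeping bag €72.36: sporting goods, under €75.00 → 2.25% → €1.63
Basketball €49.66: sporting goods, under €75.00 → 2.25% → €1.12
Ski goggles €68.18: sporting goods, under €75.00 → 2.25% → €1.53
Pair of dumbbells (15 lb) €75.48: sporting goods, €75.00 or more → 10% → €7.55
Tax on sporting goods = €1.63 + €1.12 + €1.53 + €7.55 = €11.83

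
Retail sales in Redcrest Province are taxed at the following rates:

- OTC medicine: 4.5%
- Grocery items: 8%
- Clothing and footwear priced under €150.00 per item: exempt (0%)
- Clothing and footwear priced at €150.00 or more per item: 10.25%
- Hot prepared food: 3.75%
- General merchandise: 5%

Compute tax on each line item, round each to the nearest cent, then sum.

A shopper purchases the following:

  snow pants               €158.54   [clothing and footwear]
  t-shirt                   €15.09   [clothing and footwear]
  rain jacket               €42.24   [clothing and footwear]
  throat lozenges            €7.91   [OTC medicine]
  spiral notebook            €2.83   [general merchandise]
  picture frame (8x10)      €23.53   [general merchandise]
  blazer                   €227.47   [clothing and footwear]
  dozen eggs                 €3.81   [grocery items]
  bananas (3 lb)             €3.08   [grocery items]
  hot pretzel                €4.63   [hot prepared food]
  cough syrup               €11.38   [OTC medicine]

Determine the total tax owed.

€42.48

Snow pants €158.54: clothing and footwear, €150.00 or more → 10.25% → €16.25
T-shirt €15.09: clothing and footwear, under €150.00 → 0% → €0.00
Rain jacket €42.24: clothing and footwear, under €150.00 → 0% → €0.00
Throat lozenges €7.91: OTC medicine → 4.5% → €0.36
Spiral notebook €2.83: general merchandise → 5% → €0.14
Picture frame (8x10) €23.53: general merchandise → 5% → €1.18
Blazer €227.47: clothing and footwear, €150.00 or more → 10.25% → €23.32
Dozen eggs €3.81: grocery items → 8% → €0.30
Bananas (3 lb) €3.08: grocery items → 8% → €0.25
Hot pretzel €4.63: hot prepared food → 3.75% → €0.17
Cough syrup €11.38: OTC medicine → 4.5% → €0.51
Total tax = €16.25 + €0.36 + €0.14 + €1.18 + €23.32 + €0.30 + €0.25 + €0.17 + €0.51 = €42.48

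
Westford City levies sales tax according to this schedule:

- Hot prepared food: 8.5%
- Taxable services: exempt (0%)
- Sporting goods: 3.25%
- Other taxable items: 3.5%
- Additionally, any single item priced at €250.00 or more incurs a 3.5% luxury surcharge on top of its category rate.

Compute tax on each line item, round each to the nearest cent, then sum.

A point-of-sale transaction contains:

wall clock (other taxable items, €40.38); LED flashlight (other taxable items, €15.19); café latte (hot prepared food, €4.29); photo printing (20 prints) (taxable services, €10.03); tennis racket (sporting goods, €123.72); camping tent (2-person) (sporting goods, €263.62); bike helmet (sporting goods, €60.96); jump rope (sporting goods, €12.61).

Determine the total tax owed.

Wall clock €40.38: other taxable items → 3.5% → €1.41
LED flashlight €15.19: other taxable items → 3.5% → €0.53
Café latte €4.29: hot prepared food → 8.5% → €0.36
Photo printing (20 prints) €10.03: taxable services → 0% → €0.00
Tennis racket €123.72: sporting goods → 3.25% → €4.02
Camping tent (2-person) €263.62: sporting goods → 3.25% + 3.5% surcharge = 6.75% → €17.79
Bike helmet €60.96: sporting goods → 3.25% → €1.98
Jump rope €12.61: sporting goods → 3.25% → €0.41
Total tax = €1.41 + €0.53 + €0.36 + €4.02 + €17.79 + €1.98 + €0.41 = €26.50

€26.50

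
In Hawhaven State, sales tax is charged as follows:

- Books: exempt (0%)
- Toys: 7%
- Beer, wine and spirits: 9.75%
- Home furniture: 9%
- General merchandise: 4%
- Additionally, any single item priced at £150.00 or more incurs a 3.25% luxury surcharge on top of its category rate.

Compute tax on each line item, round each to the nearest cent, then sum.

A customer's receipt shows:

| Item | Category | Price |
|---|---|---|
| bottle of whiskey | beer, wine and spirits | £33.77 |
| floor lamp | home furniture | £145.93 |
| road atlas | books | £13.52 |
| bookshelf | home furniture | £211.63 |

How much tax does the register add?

Bottle of whiskey £33.77: beer, wine and spirits → 9.75% → £3.29
Floor lamp £145.93: home furniture → 9% → £13.13
Road atlas £13.52: books → 0% → £0.00
Bookshelf £211.63: home furniture → 9% + 3.25% surcharge = 12.25% → £25.92
Total tax = £3.29 + £13.13 + £25.92 = £42.34

£42.34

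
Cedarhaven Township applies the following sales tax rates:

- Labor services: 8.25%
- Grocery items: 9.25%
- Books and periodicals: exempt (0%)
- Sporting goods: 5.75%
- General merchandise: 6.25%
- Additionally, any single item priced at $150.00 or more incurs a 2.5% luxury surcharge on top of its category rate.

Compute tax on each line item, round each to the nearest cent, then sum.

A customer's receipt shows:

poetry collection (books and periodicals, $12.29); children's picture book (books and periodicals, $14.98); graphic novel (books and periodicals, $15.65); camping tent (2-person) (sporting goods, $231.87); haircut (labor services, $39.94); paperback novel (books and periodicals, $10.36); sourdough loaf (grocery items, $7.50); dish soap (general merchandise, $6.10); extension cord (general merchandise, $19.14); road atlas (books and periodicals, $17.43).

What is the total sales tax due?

Poetry collection $12.29: books and periodicals → 0% → $0.00
Children's picture book $14.98: books and periodicals → 0% → $0.00
Graphic novel $15.65: books and periodicals → 0% → $0.00
Camping tent (2-person) $231.87: sporting goods → 5.75% + 2.5% surcharge = 8.25% → $19.13
Haircut $39.94: labor services → 8.25% → $3.30
Paperback novel $10.36: books and periodicals → 0% → $0.00
Sourdough loaf $7.50: grocery items → 9.25% → $0.69
Dish soap $6.10: general merchandise → 6.25% → $0.38
Extension cord $19.14: general merchandise → 6.25% → $1.20
Road atlas $17.43: books and periodicals → 0% → $0.00
Total tax = $19.13 + $3.30 + $0.69 + $0.38 + $1.20 = $24.70

$24.70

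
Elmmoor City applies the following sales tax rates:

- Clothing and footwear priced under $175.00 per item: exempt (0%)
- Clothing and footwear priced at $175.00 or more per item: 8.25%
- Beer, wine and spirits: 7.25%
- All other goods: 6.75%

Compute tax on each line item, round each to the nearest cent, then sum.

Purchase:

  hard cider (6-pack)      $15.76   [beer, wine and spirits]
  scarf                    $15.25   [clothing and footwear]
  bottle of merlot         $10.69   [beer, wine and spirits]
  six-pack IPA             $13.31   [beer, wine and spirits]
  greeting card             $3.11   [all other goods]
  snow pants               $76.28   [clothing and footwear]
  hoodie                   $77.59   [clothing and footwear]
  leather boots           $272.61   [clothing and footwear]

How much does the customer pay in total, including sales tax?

Hard cider (6-pack) $15.76: beer, wine and spirits → 7.25% → $1.14
Scarf $15.25: clothing and footwear, under $175.00 → 0% → $0.00
Bottle of merlot $10.69: beer, wine and spirits → 7.25% → $0.78
Six-pack IPA $13.31: beer, wine and spirits → 7.25% → $0.96
Greeting card $3.11: all other goods → 6.75% → $0.21
Snow pants $76.28: clothing and footwear, under $175.00 → 0% → $0.00
Hoodie $77.59: clothing and footwear, under $175.00 → 0% → $0.00
Leather boots $272.61: clothing and footwear, $175.00 or more → 8.25% → $22.49
Subtotal = $484.60; tax = $25.58; total due = $510.18

$510.18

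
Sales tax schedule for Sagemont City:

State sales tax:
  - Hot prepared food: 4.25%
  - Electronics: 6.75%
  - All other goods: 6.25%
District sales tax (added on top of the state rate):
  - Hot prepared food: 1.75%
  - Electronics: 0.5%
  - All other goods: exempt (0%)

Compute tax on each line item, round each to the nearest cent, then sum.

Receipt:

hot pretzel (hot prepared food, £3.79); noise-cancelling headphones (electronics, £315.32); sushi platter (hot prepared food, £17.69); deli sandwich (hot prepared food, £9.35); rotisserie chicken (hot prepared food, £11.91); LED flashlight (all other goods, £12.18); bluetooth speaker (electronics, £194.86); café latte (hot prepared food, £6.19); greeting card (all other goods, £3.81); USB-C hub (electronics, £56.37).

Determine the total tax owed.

£45.01

Hot pretzel £3.79: hot prepared food → 4.25% + 1.75% district = 6% → £0.23
Noise-cancelling headphones £315.32: electronics → 6.75% + 0.5% district = 7.25% → £22.86
Sushi platter £17.69: hot prepared food → 4.25% + 1.75% district = 6% → £1.06
Deli sandwich £9.35: hot prepared food → 4.25% + 1.75% district = 6% → £0.56
Rotisserie chicken £11.91: hot prepared food → 4.25% + 1.75% district = 6% → £0.71
LED flashlight £12.18: all other goods → 6.25% + 0% district = 6.25% → £0.76
Bluetooth speaker £194.86: electronics → 6.75% + 0.5% district = 7.25% → £14.13
Café latte £6.19: hot prepared food → 4.25% + 1.75% district = 6% → £0.37
Greeting card £3.81: all other goods → 6.25% + 0% district = 6.25% → £0.24
USB-C hub £56.37: electronics → 6.75% + 0.5% district = 7.25% → £4.09
Total tax = £0.23 + £22.86 + £1.06 + £0.56 + £0.71 + £0.76 + £14.13 + £0.37 + £0.24 + £4.09 = £45.01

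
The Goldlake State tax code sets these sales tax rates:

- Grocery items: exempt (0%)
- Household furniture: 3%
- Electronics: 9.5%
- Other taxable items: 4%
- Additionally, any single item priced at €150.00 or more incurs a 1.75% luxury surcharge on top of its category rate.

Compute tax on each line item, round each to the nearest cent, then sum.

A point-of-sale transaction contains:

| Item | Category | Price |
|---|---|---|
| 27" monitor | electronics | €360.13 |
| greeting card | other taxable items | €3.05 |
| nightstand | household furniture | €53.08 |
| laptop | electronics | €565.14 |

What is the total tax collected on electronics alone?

€104.09

27" monitor €360.13: electronics → 9.5% + 1.75% surcharge = 11.25% → €40.51
Laptop €565.14: electronics → 9.5% + 1.75% surcharge = 11.25% → €63.58
Tax on electronics = €40.51 + €63.58 = €104.09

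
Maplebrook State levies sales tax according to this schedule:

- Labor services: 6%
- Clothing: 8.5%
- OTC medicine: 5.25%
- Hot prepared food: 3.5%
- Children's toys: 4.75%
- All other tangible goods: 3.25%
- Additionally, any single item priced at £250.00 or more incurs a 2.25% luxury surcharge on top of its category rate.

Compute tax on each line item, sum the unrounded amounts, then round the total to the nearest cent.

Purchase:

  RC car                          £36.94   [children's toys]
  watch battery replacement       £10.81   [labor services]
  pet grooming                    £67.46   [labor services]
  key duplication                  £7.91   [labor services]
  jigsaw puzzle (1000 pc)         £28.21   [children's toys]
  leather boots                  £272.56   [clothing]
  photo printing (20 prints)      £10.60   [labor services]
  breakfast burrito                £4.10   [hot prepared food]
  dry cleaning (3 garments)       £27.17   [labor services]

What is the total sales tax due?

RC car £36.94: children's toys → 4.75% → £1.75465
Watch battery replacement £10.81: labor services → 6% → £0.6486
Pet grooming £67.46: labor services → 6% → £4.0476
Key duplication £7.91: labor services → 6% → £0.4746
Jigsaw puzzle (1000 pc) £28.21: children's toys → 4.75% → £1.339975
Leather boots £272.56: clothing → 8.5% + 2.25% surcharge = 10.75% → £29.3002
Photo printing (20 prints) £10.60: labor services → 6% → £0.636
Breakfast burrito £4.10: hot prepared food → 3.5% → £0.1435
Dry cleaning (3 garments) £27.17: labor services → 6% → £1.6302
Unrounded tax sum = £39.975325 → £39.98

£39.98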